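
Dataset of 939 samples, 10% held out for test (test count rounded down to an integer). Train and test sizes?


Test = ⌊939·10/100⌋ = 93
Train = 939 - 93 = 846

Train: 846, Test: 93


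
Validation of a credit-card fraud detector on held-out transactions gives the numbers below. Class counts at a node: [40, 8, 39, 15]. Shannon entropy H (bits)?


Probabilities: [40/102, 8/102, 39/102, 15/102] ≈ [0.3922, 0.0784, 0.3824, 0.1471]
H = -((40/102)·log₂(40/102) + (8/102)·log₂(8/102) + (39/102)·log₂(39/102) + (15/102)·log₂(15/102))
  = 1.7547 bits

1.7547 bits


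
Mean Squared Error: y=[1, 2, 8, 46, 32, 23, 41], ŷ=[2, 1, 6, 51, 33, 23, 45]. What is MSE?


Squared errors: (1-2)²=1, (2-1)²=1, (8-6)²=4, (46-51)²=25, (32-33)²=1, (23-23)²=0, (41-45)²=16
Sum = 48
MSE = 48/7 = 48/7

48/7


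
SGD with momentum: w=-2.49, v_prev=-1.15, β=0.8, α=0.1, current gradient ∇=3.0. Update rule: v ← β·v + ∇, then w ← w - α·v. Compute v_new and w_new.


v_new = 0.8·-1.15 + 3.0 = -0.92 + 3.0 = 2.08
w_new = -2.49 - 0.1·2.08 = -2.49 - 0.208 = -2.698

v_new=2.08, w_new=-2.698


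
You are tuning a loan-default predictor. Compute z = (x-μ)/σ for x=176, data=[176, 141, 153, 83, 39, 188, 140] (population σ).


μ = 131.4286, σ = 48.8521
z = (176 - 131.4286)/48.8521 = 0.9124

0.9124


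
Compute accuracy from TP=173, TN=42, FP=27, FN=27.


Accuracy = (TP+TN)/(TP+TN+FP+FN)
= (173+42)/(269)
= 215/269 = 79.93%

79.93%


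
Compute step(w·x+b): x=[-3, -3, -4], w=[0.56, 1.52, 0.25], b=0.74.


z = (-3)·(0.56) + (-3)·(1.52) + (-4)·(0.25) + 0.74
  = -6.5
step(z) = 0 (z<0)

0


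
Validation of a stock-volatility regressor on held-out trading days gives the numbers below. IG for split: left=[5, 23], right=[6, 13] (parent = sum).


Parent = [11, 36], H_parent = 0.785
H_left = 0.6769 (n=28), H_right = 0.8997 (n=19)
H_children = (28/47)·0.6769 + (19/47)·0.8997 = 0.767
IG = 0.785 - 0.767 = 0.018

0.018


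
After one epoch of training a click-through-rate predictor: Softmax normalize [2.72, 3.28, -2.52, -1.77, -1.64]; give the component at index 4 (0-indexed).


Exponentials: e^2.72=15.1803, e^3.28=26.5758, e^-2.52=0.0805, e^-1.77=0.1703, e^-1.64=0.194
Sum = 42.2009
Softmax = [0.3597, 0.6297, 0.0019, 0.004, 0.0046]
p[4] = 0.194/42.2009 = 0.0046

0.0046


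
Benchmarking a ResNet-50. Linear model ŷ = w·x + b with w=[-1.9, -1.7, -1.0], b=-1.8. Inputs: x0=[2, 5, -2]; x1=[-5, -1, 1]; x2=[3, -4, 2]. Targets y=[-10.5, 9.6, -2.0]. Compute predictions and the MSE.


ŷ0 = (-1.9)·(2) + (-1.7)·(5) + (-1.0)·(-2) - 1.8 = -12.1
ŷ1 = (-1.9)·(-5) + (-1.7)·(-1) + (-1.0)·(1) - 1.8 = 8.4
ŷ2 = (-1.9)·(3) + (-1.7)·(-4) + (-1.0)·(2) - 1.8 = -2.7
errors² = [2.56, 1.44, 0.49]
MSE = 4.4900/3 = 1.4967

1.4967


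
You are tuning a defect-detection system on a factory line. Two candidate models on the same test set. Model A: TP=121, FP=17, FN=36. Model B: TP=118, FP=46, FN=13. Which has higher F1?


Model A: P=121/138=0.8768, R=121/157=0.7707, F1=2PR/(P+R)=2TP/(2TP+FP+FN)=242/295=0.8203
Model B: P=118/164=0.7195, R=118/131=0.9008, F1=2PR/(P+R)=2TP/(2TP+FP+FN)=236/295=0.8
0.8203 > 0.8 → Model A

Model A


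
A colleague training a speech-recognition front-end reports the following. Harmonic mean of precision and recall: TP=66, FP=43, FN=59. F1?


Precision = 66/109 = 0.6055
Recall = 66/125 = 0.528
F1 = 2·P·R/(P+R) = 2·TP/(2·TP+FP+FN) = 132/(132+43+59) = 132/234 = 0.5641

0.5641


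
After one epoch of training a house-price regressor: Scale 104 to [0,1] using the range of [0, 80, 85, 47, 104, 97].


min=0, max=104
(104-0)/(104-0) = 104/104 = 1.0

1.0


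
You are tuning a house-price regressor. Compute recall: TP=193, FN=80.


Recall = TP/(TP+FN)
= 193/(193+80)
= 193/273 = 70.7%

70.7%


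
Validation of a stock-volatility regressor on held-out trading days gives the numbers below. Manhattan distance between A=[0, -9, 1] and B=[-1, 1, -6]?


d = |0+ 1| + |-9-1| + |1+ 6|
  = 1 + 10 + 7
  = 18

18


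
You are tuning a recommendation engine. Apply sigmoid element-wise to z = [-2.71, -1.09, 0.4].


σ(-2.71) = 1/(1+e^2.71) = 0.0624
σ(-1.09) = 1/(1+e^1.09) = 0.2516
σ(0.4) = 1/(1+e^-0.4) = 0.5987
result = [0.0624, 0.2516, 0.5987]

[0.0624, 0.2516, 0.5987]


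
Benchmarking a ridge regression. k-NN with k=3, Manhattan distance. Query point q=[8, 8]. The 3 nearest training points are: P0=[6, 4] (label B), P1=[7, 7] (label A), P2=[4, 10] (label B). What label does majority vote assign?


d(q,P0) = 6  (label B)
d(q,P1) = 2  (label A)
d(q,P2) = 6  (label B)
Votes: A=1, B=2
Majority → B

B


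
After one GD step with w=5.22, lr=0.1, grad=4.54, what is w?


w_new = w - α·∇
= 5.22 - 0.1·4.54
= 5.22 - 0.454
= 4.766

4.766


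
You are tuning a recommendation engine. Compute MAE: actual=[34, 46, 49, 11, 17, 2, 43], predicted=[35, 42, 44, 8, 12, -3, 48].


Absolute errors: |34-35|=1, |46-42|=4, |49-44|=5, |11-8|=3, |17-12|=5, |2+ 3|=5, |43-48|=5
Sum = 28
MAE = 28/7 = 4

4


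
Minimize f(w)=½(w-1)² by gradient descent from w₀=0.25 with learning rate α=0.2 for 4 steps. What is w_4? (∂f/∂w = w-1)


step 1: grad = 0.25-1 = -0.75; w = 0.25 - 0.2·(-0.75) = 0.4
step 2: grad = 0.4-1 = -0.6; w = 0.4 - 0.2·(-0.6) = 0.52
step 3: grad = 0.52-1 = -0.48; w = 0.52 - 0.2·(-0.48) = 0.616
step 4: grad = 0.616-1 = -0.384; w = 0.616 - 0.2·(-0.384) = 0.6928

0.6928


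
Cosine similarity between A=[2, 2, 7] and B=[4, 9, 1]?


A·B = 2·4 + 2·9 + 7·1 = 33
‖A‖ = √57 = 7.5498, ‖B‖ = √98 = 9.8995
cos = 33/(√57·√98) = 33/√5586 = 0.4415

0.4415


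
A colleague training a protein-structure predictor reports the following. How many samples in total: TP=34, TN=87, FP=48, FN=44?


Total = TP + TN + FP + FN
= 34 + 87 + 48 + 44
= 213
(Predicted positive: 82, predicted negative: 131)

213


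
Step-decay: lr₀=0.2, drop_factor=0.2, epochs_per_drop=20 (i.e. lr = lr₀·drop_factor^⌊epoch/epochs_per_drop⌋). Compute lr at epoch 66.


n_drops = ⌊66/20⌋ = 3
lr = 0.2·0.2^3 = 0.2·0.008 = 0.0016

0.0016


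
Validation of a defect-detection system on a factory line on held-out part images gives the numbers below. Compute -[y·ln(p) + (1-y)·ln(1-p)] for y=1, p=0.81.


BCE = -[y·ln(p) + (1-y)·ln(1-p)]
= -1·ln(0.81) - 0
= -ln(0.81) = 0.2107

0.2107


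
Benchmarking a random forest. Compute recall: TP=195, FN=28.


Recall = TP/(TP+FN)
= 195/(195+28)
= 195/223 = 87.44%

87.44%


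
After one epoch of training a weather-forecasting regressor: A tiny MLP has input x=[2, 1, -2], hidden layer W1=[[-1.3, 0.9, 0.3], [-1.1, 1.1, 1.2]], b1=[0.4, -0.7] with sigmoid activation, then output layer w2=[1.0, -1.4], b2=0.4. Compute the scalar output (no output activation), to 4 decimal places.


z1[0] = (-1.3)·(2) + (0.9)·(1) + (0.3)·(-2) + 0.4 = -1.9
z1[1] = (-1.1)·(2) + (1.1)·(1) + (1.2)·(-2) - 0.7 = -4.2
h = sigmoid(z1) = [0.1301, 0.0148]
output = (1.0)·(0.1301) + (-1.4)·(0.0148) + 0.4 = 0.5094

0.5094


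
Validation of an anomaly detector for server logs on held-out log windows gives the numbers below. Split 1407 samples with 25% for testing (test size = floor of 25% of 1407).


Test = ⌊1407·25/100⌋ = 351
Train = 1407 - 351 = 1056

Train: 1056, Test: 351


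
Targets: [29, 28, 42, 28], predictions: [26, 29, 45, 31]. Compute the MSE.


Squared errors: (29-26)²=9, (28-29)²=1, (42-45)²=9, (28-31)²=9
Sum = 28
MSE = 28/4 = 7

7


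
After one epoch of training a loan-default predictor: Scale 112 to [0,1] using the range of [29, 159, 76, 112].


min=29, max=159
(112-29)/(159-29) = 83/130 = 0.6385

0.6385


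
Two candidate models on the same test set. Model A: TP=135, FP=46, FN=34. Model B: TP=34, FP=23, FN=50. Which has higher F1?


Model A: P=135/181=0.7459, R=135/169=0.7988, F1=2PR/(P+R)=2TP/(2TP+FP+FN)=270/350=0.7714
Model B: P=34/57=0.5965, R=34/84=0.4048, F1=2PR/(P+R)=2TP/(2TP+FP+FN)=68/141=0.4823
0.7714 > 0.4823 → Model A

Model A


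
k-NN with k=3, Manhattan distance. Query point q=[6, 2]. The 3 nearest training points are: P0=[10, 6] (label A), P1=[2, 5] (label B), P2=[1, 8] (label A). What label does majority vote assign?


d(q,P0) = 8  (label A)
d(q,P1) = 7  (label B)
d(q,P2) = 11  (label A)
Votes: A=2, B=1
Majority → A

A


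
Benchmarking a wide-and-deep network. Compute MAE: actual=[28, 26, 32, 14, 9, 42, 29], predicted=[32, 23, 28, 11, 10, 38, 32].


Absolute errors: |28-32|=4, |26-23|=3, |32-28|=4, |14-11|=3, |9-10|=1, |42-38|=4, |29-32|=3
Sum = 22
MAE = 22/7 = 22/7

22/7


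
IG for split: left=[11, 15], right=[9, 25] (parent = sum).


Parent = [20, 40], H_parent = 0.9183
H_left = 0.9829 (n=26), H_right = 0.8338 (n=34)
H_children = (26/60)·0.9829 + (34/60)·0.8338 = 0.8984
IG = 0.9183 - 0.8984 = 0.0199

0.0199


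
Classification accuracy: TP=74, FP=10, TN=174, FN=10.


Accuracy = (TP+TN)/(TP+TN+FP+FN)
= (74+174)/(268)
= 248/268 = 92.54%

92.54%


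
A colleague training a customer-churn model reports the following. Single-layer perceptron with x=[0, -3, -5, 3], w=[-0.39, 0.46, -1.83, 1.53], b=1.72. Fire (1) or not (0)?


z = (0)·(-0.39) + (-3)·(0.46) + (-5)·(-1.83) + (3)·(1.53) + 1.72
  = 14.08
step(z) = 1 (z≥0)

1


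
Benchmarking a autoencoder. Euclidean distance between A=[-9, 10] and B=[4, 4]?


d = √((-9-4)² + (10-4)²)
  = √(169 + 36)
  = √205 = 14.3178

14.3178


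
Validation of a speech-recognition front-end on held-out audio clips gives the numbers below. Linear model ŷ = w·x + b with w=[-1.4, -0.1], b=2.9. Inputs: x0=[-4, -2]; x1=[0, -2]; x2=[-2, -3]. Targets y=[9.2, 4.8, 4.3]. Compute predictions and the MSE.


ŷ0 = (-1.4)·(-4) + (-0.1)·(-2) + 2.9 = 8.7
ŷ1 = (-1.4)·(0) + (-0.1)·(-2) + 2.9 = 3.1
ŷ2 = (-1.4)·(-2) + (-0.1)·(-3) + 2.9 = 6.0
errors² = [0.25, 2.89, 2.89]
MSE = 6.0300/3 = 2.01

2.01


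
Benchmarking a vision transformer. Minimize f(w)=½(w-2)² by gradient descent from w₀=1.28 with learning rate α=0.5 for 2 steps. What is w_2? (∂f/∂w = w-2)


step 1: grad = 1.28-2 = -0.72; w = 1.28 - 0.5·(-0.72) = 1.64
step 2: grad = 1.64-2 = -0.36; w = 1.64 - 0.5·(-0.36) = 1.82

1.82


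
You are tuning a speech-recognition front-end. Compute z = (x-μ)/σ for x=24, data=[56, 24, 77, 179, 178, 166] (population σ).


μ = 113.3333, σ = 63.0547
z = (24 - 113.3333)/63.0547 = -1.4168

-1.4168


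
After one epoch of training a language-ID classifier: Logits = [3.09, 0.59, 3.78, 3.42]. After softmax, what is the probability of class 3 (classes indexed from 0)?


Exponentials: e^3.09=21.9771, e^0.59=1.804, e^3.78=43.816, e^3.42=30.5694
Sum = 98.1665
Softmax = [0.2239, 0.0184, 0.4463, 0.3114]
p[3] = 30.5694/98.1665 = 0.3114

0.3114


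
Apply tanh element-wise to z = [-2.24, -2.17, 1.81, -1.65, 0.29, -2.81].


tanh(-2.24) = -0.9776
tanh(-2.17) = -0.9743
tanh(1.81) = 0.9478
tanh(-1.65) = -0.9289
tanh(0.29) = 0.2821
tanh(-2.81) = -0.9928
result = [-0.9776, -0.9743, 0.9478, -0.9289, 0.2821, -0.9928]

[-0.9776, -0.9743, 0.9478, -0.9289, 0.2821, -0.9928]


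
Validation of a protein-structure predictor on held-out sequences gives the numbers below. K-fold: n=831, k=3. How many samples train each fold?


Fold size = 831/3 = 277
Training per fold = 831 - 277 = 554

554


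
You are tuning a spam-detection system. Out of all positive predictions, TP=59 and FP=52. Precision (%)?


Precision = TP/(TP+FP)
= 59/(59+52)
= 59/111 = 53.15%

53.15%


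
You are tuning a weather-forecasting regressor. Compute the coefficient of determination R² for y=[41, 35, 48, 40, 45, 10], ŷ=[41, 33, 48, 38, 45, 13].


ȳ = 36.5
SS_res = Σ(y-ŷ)² = 17
SS_tot = Σ(y-ȳ)² = 941.5
R² = 1 - SS_res/SS_tot = 1 - 0.0181 = 0.9819

0.9819


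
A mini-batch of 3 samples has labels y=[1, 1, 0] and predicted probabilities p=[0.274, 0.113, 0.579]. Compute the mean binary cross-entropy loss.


L[0] = -ln(0.274) = 1.2946
L[1] = -ln(0.113) = 2.1804
L[2] = -ln(1-0.579) = -ln(0.421) = 0.8651
mean = (1.2946 + 2.1804 + 0.8651)/3 = 1.4467

1.4467


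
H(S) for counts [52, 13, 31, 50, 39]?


Probabilities: [52/185, 13/185, 31/185, 50/185, 39/185] ≈ [0.2811, 0.0703, 0.1676, 0.2703, 0.2108]
H = -((52/185)·log₂(52/185) + (13/185)·log₂(13/185) + (31/185)·log₂(31/185) + (50/185)·log₂(50/185) + (39/185)·log₂(39/185))
  = 2.1993 bits

2.1993 bits


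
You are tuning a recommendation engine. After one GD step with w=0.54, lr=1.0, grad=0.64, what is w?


w_new = w - α·∇
= 0.54 - 1.0·0.64
= 0.54 - 0.64
= -0.1

-0.1


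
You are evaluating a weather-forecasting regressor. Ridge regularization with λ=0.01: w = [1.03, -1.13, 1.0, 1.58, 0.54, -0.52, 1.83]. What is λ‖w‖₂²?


‖w‖₂² = (1.03)² + (-1.13)² + (1.0)² + (1.58)² + (0.54)² + (-0.52)² + (1.83)²
     = 1.0609 + 1.2769 + 1 + 2.4964 + 0.2916 + 0.2704 + 3.3489
     = 9.7451
λ·‖w‖₂² = 0.01·9.7451 = 0.097451

0.097451


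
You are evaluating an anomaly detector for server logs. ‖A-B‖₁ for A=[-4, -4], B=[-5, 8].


d = |-4+ 5| + |-4-8|
  = 1 + 12
  = 13

13


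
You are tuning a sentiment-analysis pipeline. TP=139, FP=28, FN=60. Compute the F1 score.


Precision = 139/167 = 0.8323
Recall = 139/199 = 0.6985
F1 = 2·P·R/(P+R) = 2·TP/(2·TP+FP+FN) = 278/(278+28+60) = 278/366 = 0.7596

0.7596


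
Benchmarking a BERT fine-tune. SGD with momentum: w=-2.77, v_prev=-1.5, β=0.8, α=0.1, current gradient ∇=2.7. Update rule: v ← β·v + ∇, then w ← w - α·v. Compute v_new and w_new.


v_new = 0.8·-1.5 + 2.7 = -1.2 + 2.7 = 1.5
w_new = -2.77 - 0.1·1.5 = -2.77 - 0.15 = -2.92

v_new=1.5, w_new=-2.92


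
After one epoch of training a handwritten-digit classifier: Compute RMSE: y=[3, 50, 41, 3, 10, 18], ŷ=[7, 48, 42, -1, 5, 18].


MSE = 62/6 = 10.3333
RMSE = √(62/6) = 3.2146

3.2146


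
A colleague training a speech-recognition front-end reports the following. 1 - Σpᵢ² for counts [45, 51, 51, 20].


Probabilities: [45/167, 51/167, 51/167, 20/167] ≈ [0.2695, 0.3054, 0.3054, 0.1198]
Σpᵢ² = (2025 + 2601 + 2601 + 400)/167² = 7627/27889
Gini = 1 - Σpᵢ² = 1 - 7627/27889 = 0.7265

0.7265


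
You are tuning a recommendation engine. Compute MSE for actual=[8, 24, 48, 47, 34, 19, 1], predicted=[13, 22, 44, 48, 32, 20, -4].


Squared errors: (8-13)²=25, (24-22)²=4, (48-44)²=16, (47-48)²=1, (34-32)²=4, (19-20)²=1, (1+ 4)²=25
Sum = 76
MSE = 76/7 = 76/7

76/7


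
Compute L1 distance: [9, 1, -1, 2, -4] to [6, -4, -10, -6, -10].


d = |9-6| + |1+ 4| + |-1+ 10| + |2+ 6| + |-4+ 10|
  = 3 + 5 + 9 + 8 + 6
  = 31

31


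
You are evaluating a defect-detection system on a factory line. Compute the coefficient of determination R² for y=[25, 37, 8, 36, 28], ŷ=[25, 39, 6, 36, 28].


ȳ = 26.8
SS_res = Σ(y-ŷ)² = 8
SS_tot = Σ(y-ȳ)² = 546.8
R² = 1 - SS_res/SS_tot = 1 - 0.0146 = 0.9854

0.9854


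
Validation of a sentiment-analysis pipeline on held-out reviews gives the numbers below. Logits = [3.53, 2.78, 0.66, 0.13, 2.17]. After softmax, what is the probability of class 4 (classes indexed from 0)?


Exponentials: e^3.53=34.124, e^2.78=16.119, e^0.66=1.9348, e^0.13=1.1388, e^2.17=8.7583
Sum = 62.0749
Softmax = [0.5497, 0.2597, 0.0312, 0.0183, 0.1411]
p[4] = 8.7583/62.0749 = 0.1411

0.1411


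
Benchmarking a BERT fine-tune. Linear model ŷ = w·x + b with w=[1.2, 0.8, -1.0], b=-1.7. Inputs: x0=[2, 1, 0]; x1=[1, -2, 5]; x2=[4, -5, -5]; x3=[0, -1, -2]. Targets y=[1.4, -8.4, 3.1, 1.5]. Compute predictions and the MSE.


ŷ0 = (1.2)·(2) + (0.8)·(1) + (-1.0)·(0) - 1.7 = 1.5
ŷ1 = (1.2)·(1) + (0.8)·(-2) + (-1.0)·(5) - 1.7 = -7.1
ŷ2 = (1.2)·(4) + (0.8)·(-5) + (-1.0)·(-5) - 1.7 = 4.1
ŷ3 = (1.2)·(0) + (0.8)·(-1) + (-1.0)·(-2) - 1.7 = -0.5
errors² = [0.01, 1.69, 1.0, 4.0]
MSE = 6.7000/4 = 1.675

1.675


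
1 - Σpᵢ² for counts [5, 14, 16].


Probabilities: [5/35, 14/35, 16/35] ≈ [0.1429, 0.4, 0.4571]
Σpᵢ² = (25 + 196 + 256)/35² = 477/1225
Gini = 1 - Σpᵢ² = 1 - 477/1225 = 0.6106

0.6106


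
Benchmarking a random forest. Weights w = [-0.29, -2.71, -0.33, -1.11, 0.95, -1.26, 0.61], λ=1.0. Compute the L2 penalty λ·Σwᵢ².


‖w‖₂² = (-0.29)² + (-2.71)² + (-0.33)² + (-1.11)² + (0.95)² + (-1.26)² + (0.61)²
     = 0.0841 + 7.3441 + 0.1089 + 1.2321 + 0.9025 + 1.5876 + 0.3721
     = 11.6314
λ·‖w‖₂² = 1.0·11.6314 = 11.6314

11.6314


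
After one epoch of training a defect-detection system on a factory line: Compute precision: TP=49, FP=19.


Precision = TP/(TP+FP)
= 49/(49+19)
= 49/68 = 72.06%

72.06%


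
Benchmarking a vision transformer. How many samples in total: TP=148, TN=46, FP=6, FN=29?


Total = TP + TN + FP + FN
= 148 + 46 + 6 + 29
= 229
(Predicted positive: 154, predicted negative: 75)

229


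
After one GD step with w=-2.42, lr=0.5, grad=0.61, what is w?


w_new = w - α·∇
= -2.42 - 0.5·0.61
= -2.42 - 0.305
= -2.725

-2.725


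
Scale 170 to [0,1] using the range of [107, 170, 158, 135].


min=107, max=170
(170-107)/(170-107) = 63/63 = 1.0

1.0


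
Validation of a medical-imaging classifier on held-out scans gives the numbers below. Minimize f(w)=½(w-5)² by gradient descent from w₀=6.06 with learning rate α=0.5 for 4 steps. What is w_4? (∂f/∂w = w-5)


step 1: grad = 6.06-5 = 1.06; w = 6.06 - 0.5·(1.06) = 5.53
step 2: grad = 5.53-5 = 0.53; w = 5.53 - 0.5·(0.53) = 5.265
step 3: grad = 5.265-5 = 0.265; w = 5.265 - 0.5·(0.265) = 5.1325
step 4: grad = 5.1325-5 = 0.1325; w = 5.1325 - 0.5·(0.1325) = 5.06625

5.06625


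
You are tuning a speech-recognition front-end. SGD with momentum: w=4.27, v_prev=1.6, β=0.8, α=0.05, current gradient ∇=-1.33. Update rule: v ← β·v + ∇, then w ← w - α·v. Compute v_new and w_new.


v_new = 0.8·1.6 - 1.33 = 1.28 - 1.33 = -0.05
w_new = 4.27 - 0.05·-0.05 = 4.27 + 0.0025 = 4.2725

v_new=-0.05, w_new=4.2725


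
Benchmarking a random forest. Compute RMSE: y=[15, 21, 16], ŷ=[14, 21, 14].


MSE = 5/3 = 1.6667
RMSE = √(5/3) = 1.291

1.291


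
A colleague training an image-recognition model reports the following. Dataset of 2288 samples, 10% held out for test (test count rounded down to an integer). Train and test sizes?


Test = ⌊2288·10/100⌋ = 228
Train = 2288 - 228 = 2060

Train: 2060, Test: 228


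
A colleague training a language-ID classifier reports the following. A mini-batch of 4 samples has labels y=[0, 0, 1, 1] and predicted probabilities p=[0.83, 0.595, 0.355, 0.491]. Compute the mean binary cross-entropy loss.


L[0] = -ln(1-0.83) = -ln(0.17) = 1.772
L[1] = -ln(1-0.595) = -ln(0.405) = 0.9039
L[2] = -ln(0.355) = 1.0356
L[3] = -ln(0.491) = 0.7113
mean = (1.772 + 0.9039 + 1.0356 + 0.7113)/4 = 1.1057

1.1057


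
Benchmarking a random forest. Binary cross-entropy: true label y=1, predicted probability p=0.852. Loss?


BCE = -[y·ln(p) + (1-y)·ln(1-p)]
= -1·ln(0.852) - 0
= -ln(0.852) = 0.1602

0.1602


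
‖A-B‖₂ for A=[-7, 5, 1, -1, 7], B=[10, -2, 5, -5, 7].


d = √((-7-10)² + (5+ 2)² + (1-5)² + (-1+ 5)² + (7-7)²)
  = √(289 + 49 + 16 + 16 + 0)
  = √370 = 19.2354

19.2354


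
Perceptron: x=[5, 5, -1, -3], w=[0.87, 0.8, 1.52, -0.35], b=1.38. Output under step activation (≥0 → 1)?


z = (5)·(0.87) + (5)·(0.8) + (-1)·(1.52) + (-3)·(-0.35) + 1.38
  = 9.26
step(z) = 1 (z≥0)

1


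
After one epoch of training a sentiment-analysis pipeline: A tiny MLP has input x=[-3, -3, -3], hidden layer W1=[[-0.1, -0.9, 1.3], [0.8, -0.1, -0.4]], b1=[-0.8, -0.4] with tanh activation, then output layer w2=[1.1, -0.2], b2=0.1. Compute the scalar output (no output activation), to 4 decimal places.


z1[0] = (-0.1)·(-3) + (-0.9)·(-3) + (1.3)·(-3) - 0.8 = -1.7
z1[1] = (0.8)·(-3) + (-0.1)·(-3) + (-0.4)·(-3) - 0.4 = -1.3
h = tanh(z1) = [-0.9354, -0.8617]
output = (1.1)·(-0.9354) + (-0.2)·(-0.8617) + 0.1 = -0.7566

-0.7566


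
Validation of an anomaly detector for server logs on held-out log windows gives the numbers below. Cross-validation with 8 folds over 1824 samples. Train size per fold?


Fold size = 1824/8 = 228
Training per fold = 1824 - 228 = 1596

1596


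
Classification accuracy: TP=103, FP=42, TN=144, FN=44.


Accuracy = (TP+TN)/(TP+TN+FP+FN)
= (103+144)/(333)
= 247/333 = 74.17%

74.17%


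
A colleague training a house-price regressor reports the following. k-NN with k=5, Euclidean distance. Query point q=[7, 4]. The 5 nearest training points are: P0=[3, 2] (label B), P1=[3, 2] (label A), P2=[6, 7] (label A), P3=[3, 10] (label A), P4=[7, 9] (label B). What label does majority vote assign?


d(q,P0) = 4.4721  (label B)
d(q,P1) = 4.4721  (label A)
d(q,P2) = 3.1623  (label A)
d(q,P3) = 7.2111  (label A)
d(q,P4) = 5.0  (label B)
Votes: A=3, B=2
Majority → A

A


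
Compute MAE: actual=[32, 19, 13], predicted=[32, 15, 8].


Absolute errors: |32-32|=0, |19-15|=4, |13-8|=5
Sum = 9
MAE = 9/3 = 3

3


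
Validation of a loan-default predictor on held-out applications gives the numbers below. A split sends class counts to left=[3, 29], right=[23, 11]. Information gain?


Parent = [26, 40], H_parent = 0.9673
H_left = 0.4489 (n=32), H_right = 0.9082 (n=34)
H_children = (32/66)·0.4489 + (34/66)·0.9082 = 0.6855
IG = 0.9673 - 0.6855 = 0.2818

0.2818


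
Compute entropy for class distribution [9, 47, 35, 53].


Probabilities: [9/144, 47/144, 35/144, 53/144] ≈ [0.0625, 0.3264, 0.2431, 0.3681]
H = -((9/144)·log₂(9/144) + (47/144)·log₂(47/144) + (35/144)·log₂(35/144) + (53/144)·log₂(53/144))
  = 1.804 bits

1.804 bits


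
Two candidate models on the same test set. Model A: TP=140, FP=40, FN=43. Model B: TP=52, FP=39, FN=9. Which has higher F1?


Model A: P=140/180=0.7778, R=140/183=0.765, F1=2PR/(P+R)=2TP/(2TP+FP+FN)=280/363=0.7713
Model B: P=52/91=0.5714, R=52/61=0.8525, F1=2PR/(P+R)=2TP/(2TP+FP+FN)=104/152=0.6842
0.7713 > 0.6842 → Model A

Model A


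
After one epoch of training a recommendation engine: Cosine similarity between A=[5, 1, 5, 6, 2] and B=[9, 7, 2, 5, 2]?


A·B = 5·9 + 1·7 + 5·2 + 6·5 + 2·2 = 96
‖A‖ = √91 = 9.5394, ‖B‖ = √163 = 12.7671
cos = 96/(√91·√163) = 96/√14833 = 0.7882

0.7882


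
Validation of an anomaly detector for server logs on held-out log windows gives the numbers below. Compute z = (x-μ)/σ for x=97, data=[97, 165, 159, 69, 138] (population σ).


μ = 125.6, σ = 36.9951
z = (97 - 125.6)/36.9951 = -0.7731

-0.7731


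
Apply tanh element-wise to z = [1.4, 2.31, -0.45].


tanh(1.4) = 0.8854
tanh(2.31) = 0.9805
tanh(-0.45) = -0.4219
result = [0.8854, 0.9805, -0.4219]

[0.8854, 0.9805, -0.4219]


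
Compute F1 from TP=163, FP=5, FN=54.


Precision = 163/168 = 0.9702
Recall = 163/217 = 0.7512
F1 = 2·P·R/(P+R) = 2·TP/(2·TP+FP+FN) = 326/(326+5+54) = 326/385 = 0.8468

0.8468


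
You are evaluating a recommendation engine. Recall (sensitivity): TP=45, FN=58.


Recall = TP/(TP+FN)
= 45/(45+58)
= 45/103 = 43.69%

43.69%


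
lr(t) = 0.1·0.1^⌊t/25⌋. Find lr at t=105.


n_drops = ⌊105/25⌋ = 4
lr = 0.1·0.1^4 = 0.1·0.0001 = 0.00001

0.00001


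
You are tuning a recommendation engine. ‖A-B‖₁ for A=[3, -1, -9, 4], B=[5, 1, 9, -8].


d = |3-5| + |-1-1| + |-9-9| + |4+ 8|
  = 2 + 2 + 18 + 12
  = 34

34


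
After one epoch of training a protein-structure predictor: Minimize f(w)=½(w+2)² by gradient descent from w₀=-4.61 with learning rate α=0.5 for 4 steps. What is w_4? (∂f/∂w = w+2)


step 1: grad = -4.61+2 = -2.61; w = -4.61 - 0.5·(-2.61) = -3.305
step 2: grad = -3.305+2 = -1.305; w = -3.305 - 0.5·(-1.305) = -2.6525
step 3: grad = -2.6525+2 = -0.6525; w = -2.6525 - 0.5·(-0.6525) = -2.32625
step 4: grad = -2.32625+2 = -0.32625; w = -2.32625 - 0.5·(-0.32625) = -2.163125

-2.163125


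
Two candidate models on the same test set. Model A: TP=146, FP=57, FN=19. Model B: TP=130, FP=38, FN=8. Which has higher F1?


Model A: P=146/203=0.7192, R=146/165=0.8848, F1=2PR/(P+R)=2TP/(2TP+FP+FN)=292/368=0.7935
Model B: P=130/168=0.7738, R=130/138=0.942, F1=2PR/(P+R)=2TP/(2TP+FP+FN)=260/306=0.8497
0.7935 < 0.8497 → Model B

Model B


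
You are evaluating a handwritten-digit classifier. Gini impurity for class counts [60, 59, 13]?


Probabilities: [60/132, 59/132, 13/132] ≈ [0.4545, 0.447, 0.0985]
Σpᵢ² = (3600 + 3481 + 169)/132² = 7250/17424
Gini = 1 - Σpᵢ² = 1 - 7250/17424 = 0.5839

0.5839


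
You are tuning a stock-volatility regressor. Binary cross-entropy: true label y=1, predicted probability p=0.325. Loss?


BCE = -[y·ln(p) + (1-y)·ln(1-p)]
= -1·ln(0.325) - 0
= -ln(0.325) = 1.1239

1.1239


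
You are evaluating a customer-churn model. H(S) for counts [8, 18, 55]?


Probabilities: [8/81, 18/81, 55/81] ≈ [0.0988, 0.2222, 0.679]
H = -((8/81)·log₂(8/81) + (18/81)·log₂(18/81) + (55/81)·log₂(55/81))
  = 1.1913 bits

1.1913 bits


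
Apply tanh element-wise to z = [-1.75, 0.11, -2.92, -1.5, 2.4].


tanh(-1.75) = -0.9414
tanh(0.11) = 0.1096
tanh(-2.92) = -0.9942
tanh(-1.5) = -0.9051
tanh(2.4) = 0.9837
result = [-0.9414, 0.1096, -0.9942, -0.9051, 0.9837]

[-0.9414, 0.1096, -0.9942, -0.9051, 0.9837]


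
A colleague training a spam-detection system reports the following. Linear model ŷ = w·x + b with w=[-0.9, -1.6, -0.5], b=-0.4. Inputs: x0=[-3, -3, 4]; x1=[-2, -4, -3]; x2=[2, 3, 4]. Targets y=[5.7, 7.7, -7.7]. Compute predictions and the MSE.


ŷ0 = (-0.9)·(-3) + (-1.6)·(-3) + (-0.5)·(4) - 0.4 = 5.1
ŷ1 = (-0.9)·(-2) + (-1.6)·(-4) + (-0.5)·(-3) - 0.4 = 9.3
ŷ2 = (-0.9)·(2) + (-1.6)·(3) + (-0.5)·(4) - 0.4 = -9.0
errors² = [0.36, 2.56, 1.69]
MSE = 4.6100/3 = 1.5367

1.5367


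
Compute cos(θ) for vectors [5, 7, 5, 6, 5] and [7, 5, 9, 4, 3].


A·B = 5·7 + 7·5 + 5·9 + 6·4 + 5·3 = 154
‖A‖ = √160 = 12.6491, ‖B‖ = √180 = 13.4164
cos = 154/(√160·√180) = 154/√28800 = 0.9075

0.9075


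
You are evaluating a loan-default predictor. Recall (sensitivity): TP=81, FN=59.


Recall = TP/(TP+FN)
= 81/(81+59)
= 81/140 = 57.86%

57.86%


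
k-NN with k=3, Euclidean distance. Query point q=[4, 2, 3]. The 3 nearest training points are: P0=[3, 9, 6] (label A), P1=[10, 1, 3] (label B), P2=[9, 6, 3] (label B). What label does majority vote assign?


d(q,P0) = 7.6811  (label A)
d(q,P1) = 6.0828  (label B)
d(q,P2) = 6.4031  (label B)
Votes: A=1, B=2
Majority → B

B


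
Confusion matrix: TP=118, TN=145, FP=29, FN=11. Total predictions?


Total = TP + TN + FP + FN
= 118 + 145 + 29 + 11
= 303
(Predicted positive: 147, predicted negative: 156)

303


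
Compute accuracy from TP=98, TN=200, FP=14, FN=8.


Accuracy = (TP+TN)/(TP+TN+FP+FN)
= (98+200)/(320)
= 298/320 = 93.12%

93.12%


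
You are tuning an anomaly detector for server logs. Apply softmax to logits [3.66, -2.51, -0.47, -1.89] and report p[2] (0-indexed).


Exponentials: e^3.66=38.8613, e^-2.51=0.0813, e^-0.47=0.625, e^-1.89=0.1511
Sum = 39.7187
Softmax = [0.9784, 0.002, 0.0157, 0.0038]
p[2] = 0.625/39.7187 = 0.0157

0.0157


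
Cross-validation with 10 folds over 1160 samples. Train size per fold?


Fold size = 1160/10 = 116
Training per fold = 1160 - 116 = 1044

1044


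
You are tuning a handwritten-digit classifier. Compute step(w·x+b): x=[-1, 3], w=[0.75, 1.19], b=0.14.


z = (-1)·(0.75) + (3)·(1.19) + 0.14
  = 2.96
step(z) = 1 (z≥0)

1


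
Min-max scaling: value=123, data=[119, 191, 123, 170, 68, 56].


min=56, max=191
(123-56)/(191-56) = 67/135 = 0.4963

0.4963


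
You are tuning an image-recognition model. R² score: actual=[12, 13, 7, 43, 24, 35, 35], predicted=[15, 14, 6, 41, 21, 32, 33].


ȳ = 24.1429
SS_res = Σ(y-ŷ)² = 37
SS_tot = Σ(y-ȳ)² = 1156.86
R² = 1 - SS_res/SS_tot = 1 - 0.032 = 0.968

0.968


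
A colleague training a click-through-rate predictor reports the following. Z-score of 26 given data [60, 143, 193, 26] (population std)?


μ = 105.5, σ = 66.0549
z = (26 - 105.5)/66.0549 = -1.2035

-1.2035


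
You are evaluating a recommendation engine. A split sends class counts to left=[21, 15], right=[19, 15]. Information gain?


Parent = [40, 30], H_parent = 0.9852
H_left = 0.9799 (n=36), H_right = 0.99 (n=34)
H_children = (36/70)·0.9799 + (34/70)·0.99 = 0.9848
IG = 0.9852 - 0.9848 = 0.0004

0.0004


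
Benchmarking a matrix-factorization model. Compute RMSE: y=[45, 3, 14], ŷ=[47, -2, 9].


MSE = 54/3 = 18
RMSE = √(54/3) = 4.2426

4.2426


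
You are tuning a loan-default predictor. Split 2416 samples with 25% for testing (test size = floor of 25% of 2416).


Test = ⌊2416·25/100⌋ = 604
Train = 2416 - 604 = 1812

Train: 1812, Test: 604


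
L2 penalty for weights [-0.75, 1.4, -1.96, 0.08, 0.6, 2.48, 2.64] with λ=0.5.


‖w‖₂² = (-0.75)² + (1.4)² + (-1.96)² + (0.08)² + (0.6)² + (2.48)² + (2.64)²
     = 0.5625 + 1.96 + 3.8416 + 0.0064 + 0.36 + 6.1504 + 6.9696
     = 19.8505
λ·‖w‖₂² = 0.5·19.8505 = 9.92525

9.92525


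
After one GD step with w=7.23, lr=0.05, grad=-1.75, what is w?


w_new = w - α·∇
= 7.23 - 0.05·-1.75
= 7.23 + 0.0875
= 7.3175

7.3175


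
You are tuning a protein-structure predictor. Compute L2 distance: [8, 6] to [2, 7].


d = √((8-2)² + (6-7)²)
  = √(36 + 1)
  = √37 = 6.0828

6.0828


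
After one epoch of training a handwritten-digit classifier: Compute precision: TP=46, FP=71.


Precision = TP/(TP+FP)
= 46/(46+71)
= 46/117 = 39.32%

39.32%


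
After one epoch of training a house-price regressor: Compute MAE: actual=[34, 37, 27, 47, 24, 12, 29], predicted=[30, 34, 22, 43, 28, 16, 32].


Absolute errors: |34-30|=4, |37-34|=3, |27-22|=5, |47-43|=4, |24-28|=4, |12-16|=4, |29-32|=3
Sum = 27
MAE = 27/7 = 27/7

27/7


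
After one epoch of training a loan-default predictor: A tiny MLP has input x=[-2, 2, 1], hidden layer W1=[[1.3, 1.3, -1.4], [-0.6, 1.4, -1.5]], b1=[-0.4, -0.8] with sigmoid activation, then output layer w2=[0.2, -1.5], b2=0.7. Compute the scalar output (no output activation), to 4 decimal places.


z1[0] = (1.3)·(-2) + (1.3)·(2) + (-1.4)·(1) - 0.4 = -1.8
z1[1] = (-0.6)·(-2) + (1.4)·(2) + (-1.5)·(1) - 0.8 = 1.7
h = sigmoid(z1) = [0.1419, 0.8455]
output = (0.2)·(0.1419) + (-1.5)·(0.8455) + 0.7 = -0.5399

-0.5399


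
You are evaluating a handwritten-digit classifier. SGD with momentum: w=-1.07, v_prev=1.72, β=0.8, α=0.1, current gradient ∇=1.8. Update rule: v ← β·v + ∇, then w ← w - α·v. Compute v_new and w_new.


v_new = 0.8·1.72 + 1.8 = 1.376 + 1.8 = 3.176
w_new = -1.07 - 0.1·3.176 = -1.07 - 0.3176 = -1.3876

v_new=3.176, w_new=-1.3876


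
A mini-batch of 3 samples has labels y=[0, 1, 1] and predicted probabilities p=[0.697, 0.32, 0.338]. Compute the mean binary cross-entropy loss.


L[0] = -ln(1-0.697) = -ln(0.303) = 1.194
L[1] = -ln(0.32) = 1.1394
L[2] = -ln(0.338) = 1.0847
mean = (1.194 + 1.1394 + 1.0847)/3 = 1.1394

1.1394


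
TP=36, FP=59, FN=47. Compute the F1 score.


Precision = 36/95 = 0.3789
Recall = 36/83 = 0.4337
F1 = 2·P·R/(P+R) = 2·TP/(2·TP+FP+FN) = 72/(72+59+47) = 72/178 = 0.4045

0.4045


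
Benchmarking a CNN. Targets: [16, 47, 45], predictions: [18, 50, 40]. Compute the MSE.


Squared errors: (16-18)²=4, (47-50)²=9, (45-40)²=25
Sum = 38
MSE = 38/3 = 38/3

38/3


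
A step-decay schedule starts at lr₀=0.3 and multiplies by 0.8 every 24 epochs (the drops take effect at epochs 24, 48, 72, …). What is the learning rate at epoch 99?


n_drops = ⌊99/24⌋ = 4
lr = 0.3·0.8^4 = 0.3·0.4096 = 0.12288

0.12288


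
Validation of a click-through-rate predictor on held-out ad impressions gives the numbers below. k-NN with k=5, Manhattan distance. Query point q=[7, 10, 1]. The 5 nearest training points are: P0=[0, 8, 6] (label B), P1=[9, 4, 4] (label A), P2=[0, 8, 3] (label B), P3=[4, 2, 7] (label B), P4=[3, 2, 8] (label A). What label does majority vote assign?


d(q,P0) = 14  (label B)
d(q,P1) = 11  (label A)
d(q,P2) = 11  (label B)
d(q,P3) = 17  (label B)
d(q,P4) = 19  (label A)
Votes: A=2, B=3
Majority → B

B


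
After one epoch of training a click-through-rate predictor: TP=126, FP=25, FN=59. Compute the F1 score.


Precision = 126/151 = 0.8344
Recall = 126/185 = 0.6811
F1 = 2·P·R/(P+R) = 2·TP/(2·TP+FP+FN) = 252/(252+25+59) = 252/336 = 0.75

0.75


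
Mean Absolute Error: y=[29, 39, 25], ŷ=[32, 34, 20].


Absolute errors: |29-32|=3, |39-34|=5, |25-20|=5
Sum = 13
MAE = 13/3 = 13/3

13/3


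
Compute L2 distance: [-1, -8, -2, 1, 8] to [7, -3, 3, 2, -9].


d = √((-1-7)² + (-8+ 3)² + (-2-3)² + (1-2)² + (8+ 9)²)
  = √(64 + 25 + 25 + 1 + 289)
  = √404 = 20.0998

20.0998


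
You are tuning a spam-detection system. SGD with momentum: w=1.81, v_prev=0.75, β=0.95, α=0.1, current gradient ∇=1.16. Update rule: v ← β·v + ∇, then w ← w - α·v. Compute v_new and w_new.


v_new = 0.95·0.75 + 1.16 = 0.7125 + 1.16 = 1.8725
w_new = 1.81 - 0.1·1.8725 = 1.81 - 0.18725 = 1.62275

v_new=1.8725, w_new=1.62275


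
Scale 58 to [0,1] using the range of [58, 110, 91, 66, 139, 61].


min=58, max=139
(58-58)/(139-58) = 0/81 = 0.0

0.0


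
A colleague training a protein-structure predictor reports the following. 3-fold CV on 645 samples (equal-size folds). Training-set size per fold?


Fold size = 645/3 = 215
Training per fold = 645 - 215 = 430

430


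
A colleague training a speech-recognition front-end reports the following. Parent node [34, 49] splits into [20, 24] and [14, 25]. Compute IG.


Parent = [34, 49], H_parent = 0.9763
H_left = 0.994 (n=44), H_right = 0.9418 (n=39)
H_children = (44/83)·0.994 + (39/83)·0.9418 = 0.9695
IG = 0.9763 - 0.9695 = 0.0068

0.0068


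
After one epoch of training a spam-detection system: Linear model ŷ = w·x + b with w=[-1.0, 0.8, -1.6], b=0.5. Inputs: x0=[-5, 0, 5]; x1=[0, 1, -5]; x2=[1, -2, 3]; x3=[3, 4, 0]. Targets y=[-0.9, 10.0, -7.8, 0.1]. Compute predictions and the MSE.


ŷ0 = (-1.0)·(-5) + (0.8)·(0) + (-1.6)·(5) + 0.5 = -2.5
ŷ1 = (-1.0)·(0) + (0.8)·(1) + (-1.6)·(-5) + 0.5 = 9.3
ŷ2 = (-1.0)·(1) + (0.8)·(-2) + (-1.6)·(3) + 0.5 = -6.9
ŷ3 = (-1.0)·(3) + (0.8)·(4) + (-1.6)·(0) + 0.5 = 0.7
errors² = [2.56, 0.49, 0.81, 0.36]
MSE = 4.2200/4 = 1.055

1.055


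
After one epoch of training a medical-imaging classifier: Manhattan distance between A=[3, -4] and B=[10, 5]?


d = |3-10| + |-4-5|
  = 7 + 9
  = 16

16


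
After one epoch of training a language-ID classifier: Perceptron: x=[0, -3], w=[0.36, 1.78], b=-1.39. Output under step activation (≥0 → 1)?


z = (0)·(0.36) + (-3)·(1.78) - 1.39
  = -6.73
step(z) = 0 (z<0)

0


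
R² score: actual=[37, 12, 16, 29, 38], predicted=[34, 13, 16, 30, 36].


ȳ = 26.4
SS_res = Σ(y-ŷ)² = 15
SS_tot = Σ(y-ȳ)² = 569.2
R² = 1 - SS_res/SS_tot = 1 - 0.0264 = 0.9736

0.9736


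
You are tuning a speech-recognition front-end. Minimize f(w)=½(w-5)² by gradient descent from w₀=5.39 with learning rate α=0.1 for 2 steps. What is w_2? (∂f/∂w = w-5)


step 1: grad = 5.39-5 = 0.39; w = 5.39 - 0.1·(0.39) = 5.351
step 2: grad = 5.351-5 = 0.351; w = 5.351 - 0.1·(0.351) = 5.3159

5.3159


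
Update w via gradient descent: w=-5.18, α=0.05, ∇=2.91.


w_new = w - α·∇
= -5.18 - 0.05·2.91
= -5.18 - 0.1455
= -5.3255

-5.3255


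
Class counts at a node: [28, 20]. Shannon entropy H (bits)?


Probabilities: [28/48, 20/48] ≈ [0.5833, 0.4167]
H = -((28/48)·log₂(28/48) + (20/48)·log₂(20/48))
  = 0.9799 bits

0.9799 bits


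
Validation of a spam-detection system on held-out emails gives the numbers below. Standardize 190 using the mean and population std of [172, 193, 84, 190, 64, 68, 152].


μ = 131.8571, σ = 53.5975
z = (190 - 131.8571)/53.5975 = 1.0848

1.0848


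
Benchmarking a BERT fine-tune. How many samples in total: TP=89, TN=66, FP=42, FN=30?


Total = TP + TN + FP + FN
= 89 + 66 + 42 + 30
= 227
(Predicted positive: 131, predicted negative: 96)

227


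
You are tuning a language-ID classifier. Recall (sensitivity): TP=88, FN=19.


Recall = TP/(TP+FN)
= 88/(88+19)
= 88/107 = 82.24%

82.24%


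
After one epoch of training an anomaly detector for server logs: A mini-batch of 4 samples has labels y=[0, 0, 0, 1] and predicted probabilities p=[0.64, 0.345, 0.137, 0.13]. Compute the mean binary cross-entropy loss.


L[0] = -ln(1-0.64) = -ln(0.36) = 1.0217
L[1] = -ln(1-0.345) = -ln(0.655) = 0.4231
L[2] = -ln(1-0.137) = -ln(0.863) = 0.1473
L[3] = -ln(0.13) = 2.0402
mean = (1.0217 + 0.4231 + 0.1473 + 2.0402)/4 = 0.9081

0.9081


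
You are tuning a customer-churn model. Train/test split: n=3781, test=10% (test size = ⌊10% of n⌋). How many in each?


Test = ⌊3781·10/100⌋ = 378
Train = 3781 - 378 = 3403

Train: 3403, Test: 378


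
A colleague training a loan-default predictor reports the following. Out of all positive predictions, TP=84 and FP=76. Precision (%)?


Precision = TP/(TP+FP)
= 84/(84+76)
= 84/160 = 52.5%

52.5%


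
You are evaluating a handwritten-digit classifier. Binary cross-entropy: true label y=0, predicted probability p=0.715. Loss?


BCE = -[y·ln(p) + (1-y)·ln(1-p)]
= -0 - 1·ln(1-0.715)
= -ln(0.285) = 1.2553

1.2553


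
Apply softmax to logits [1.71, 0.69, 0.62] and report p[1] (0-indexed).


Exponentials: e^1.71=5.529, e^0.69=1.9937, e^0.62=1.8589
Sum = 9.3816
Softmax = [0.5893, 0.2125, 0.1981]
p[1] = 1.9937/9.3816 = 0.2125

0.2125


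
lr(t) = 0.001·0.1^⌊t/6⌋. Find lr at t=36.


n_drops = ⌊36/6⌋ = 6
lr = 0.001·0.1^6 = 0.001·0.000001 = 0.000000001

0.000000001


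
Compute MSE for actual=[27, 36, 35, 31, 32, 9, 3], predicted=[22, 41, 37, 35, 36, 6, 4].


Squared errors: (27-22)²=25, (36-41)²=25, (35-37)²=4, (31-35)²=16, (32-36)²=16, (9-6)²=9, (3-4)²=1
Sum = 96
MSE = 96/7 = 96/7

96/7


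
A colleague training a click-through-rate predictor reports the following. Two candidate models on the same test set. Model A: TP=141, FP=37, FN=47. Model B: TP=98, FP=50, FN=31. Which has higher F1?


Model A: P=141/178=0.7921, R=141/188=0.75, F1=2PR/(P+R)=2TP/(2TP+FP+FN)=282/366=0.7705
Model B: P=98/148=0.6622, R=98/129=0.7597, F1=2PR/(P+R)=2TP/(2TP+FP+FN)=196/277=0.7076
0.7705 > 0.7076 → Model A

Model A


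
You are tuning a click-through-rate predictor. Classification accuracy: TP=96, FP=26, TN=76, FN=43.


Accuracy = (TP+TN)/(TP+TN+FP+FN)
= (96+76)/(241)
= 172/241 = 71.37%

71.37%


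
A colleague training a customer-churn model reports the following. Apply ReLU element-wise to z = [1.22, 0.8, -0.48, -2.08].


ReLU(1.22) = max(0, 1.22) = 1.22
ReLU(0.8) = max(0, 0.8) = 0.8
ReLU(-0.48) = max(0, -0.48) = 0.0
ReLU(-2.08) = max(0, -2.08) = 0.0
result = [1.22, 0.8, 0.0, 0.0]

[1.22, 0.8, 0.0, 0.0]


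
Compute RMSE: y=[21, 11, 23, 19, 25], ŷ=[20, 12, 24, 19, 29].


MSE = 19/5 = 3.8
RMSE = √(19/5) = 1.9494

1.9494


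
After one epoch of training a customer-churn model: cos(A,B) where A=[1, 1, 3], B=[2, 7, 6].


A·B = 1·2 + 1·7 + 3·6 = 27
‖A‖ = √11 = 3.3166, ‖B‖ = √89 = 9.434
cos = 27/(√11·√89) = 27/√979 = 0.8629

0.8629


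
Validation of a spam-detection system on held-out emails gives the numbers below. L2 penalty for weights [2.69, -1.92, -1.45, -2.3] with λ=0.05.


‖w‖₂² = (2.69)² + (-1.92)² + (-1.45)² + (-2.3)²
     = 7.2361 + 3.6864 + 2.1025 + 5.29
     = 18.315
λ·‖w‖₂² = 0.05·18.315 = 0.91575

0.91575


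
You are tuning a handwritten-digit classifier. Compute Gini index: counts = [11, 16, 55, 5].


Probabilities: [11/87, 16/87, 55/87, 5/87] ≈ [0.1264, 0.1839, 0.6322, 0.0575]
Σpᵢ² = (121 + 256 + 3025 + 25)/87² = 3427/7569
Gini = 1 - Σpᵢ² = 1 - 3427/7569 = 0.5472

0.5472
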